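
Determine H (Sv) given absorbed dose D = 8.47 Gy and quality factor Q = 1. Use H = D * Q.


H = D * Q
H = 8.47 * 1
H = 8.4700 Sv

8.4700


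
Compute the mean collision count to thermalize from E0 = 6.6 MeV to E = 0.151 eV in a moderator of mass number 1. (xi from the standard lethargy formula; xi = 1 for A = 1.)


xi = 1 + (A-1)^2/(2A)*ln((A-1)/(A+1)) = 1 (for A = 1)
n = ln(E0/E) / xi
n = ln(6.6e6 / 0.151) / 1
n = ln(4.370861e+07) / 1 = 17.593

17.593


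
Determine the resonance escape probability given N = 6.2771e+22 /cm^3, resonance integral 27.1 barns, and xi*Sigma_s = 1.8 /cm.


p = exp(-N * I * 1e-24 / (xi*Sigma_s))
p = exp(-6.2771e+22 * 27.1 * 1e-24 / 1.8)
p = 0.38866

0.38866


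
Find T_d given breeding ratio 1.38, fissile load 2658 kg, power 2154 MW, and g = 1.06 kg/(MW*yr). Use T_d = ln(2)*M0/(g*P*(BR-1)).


Breeding gain G = BR - 1 = 1.38 - 1 = 0.38
Fissile production rate = g * P * G = 1.06 * 2154 * 0.38 = 867.6312 kg/yr
T_d = ln(2) * M0 / (g * P * G)
T_d = ln(2) * 2658 / 867.6312 = 2.1235 yr

2.1235


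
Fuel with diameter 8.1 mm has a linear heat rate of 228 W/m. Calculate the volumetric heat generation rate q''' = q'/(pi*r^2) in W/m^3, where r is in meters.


r = D / 2 / 1000 = 8.1 / 2 / 1000 = 0.00405 m
q''' = q' / (pi * r^2)
q''' = 228 / (pi * 0.00405^2)
q''' = 4.4246e+06 W/m^3

4.4246e+06


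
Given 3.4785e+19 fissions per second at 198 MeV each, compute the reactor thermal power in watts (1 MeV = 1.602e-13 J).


P = fission_rate * E_MeV * 1.602e-13
P = 3.4785e+19 * 198 * 1.602e-13
P = 1.1034e+09 W

1.1034e+09


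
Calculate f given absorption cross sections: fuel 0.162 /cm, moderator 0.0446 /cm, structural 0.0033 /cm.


f = Sigma_a_fuel / (Sigma_a_fuel + Sigma_a_mod + Sigma_a_other)
f = 0.162 / (0.162 + 0.0446 + 0.0033)
f = 0.77180

0.77180


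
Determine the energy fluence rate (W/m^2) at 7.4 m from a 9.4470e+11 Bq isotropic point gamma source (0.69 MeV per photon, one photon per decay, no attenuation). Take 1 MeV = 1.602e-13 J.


psi = A * E * 1.602e-13 / (4*pi*r^2)
psi = 9.4470e+11 * 0.69 * 1.602e-13 / (4*pi*7.4^2)
psi = 1.5175e-04 W/m^2

1.5175e-04


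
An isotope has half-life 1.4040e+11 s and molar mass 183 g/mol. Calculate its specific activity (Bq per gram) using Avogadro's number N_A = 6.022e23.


lambda = ln(2) / t_half = ln(2) / 1.4040e+11 = 4.936946e-12 /s
SA = lambda * N_A / M
SA = 4.936946e-12 * 6.022e23 / 183
SA = 1.6246e+10 Bq/g

1.6246e+10


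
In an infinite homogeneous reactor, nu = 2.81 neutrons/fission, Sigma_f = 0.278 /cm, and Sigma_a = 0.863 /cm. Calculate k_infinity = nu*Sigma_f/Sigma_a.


k_inf = nu * Sigma_f / Sigma_a
k_inf = 2.81 * 0.278 / 0.863
k_inf = 0.90519

0.90519


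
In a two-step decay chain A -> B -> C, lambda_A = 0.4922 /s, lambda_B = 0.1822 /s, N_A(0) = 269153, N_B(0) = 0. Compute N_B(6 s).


N_B(t) = lambda_A * N_A0 / (lambda_B - lambda_A) * [exp(-lambda_A*t) - exp(-lambda_B*t)]
exp(-0.4922*6) = 0.05217249; exp(-0.1822*6) = 0.3351423
N_B = 0.4922 * 269153 / (0.1822 - 0.4922) * (0.05217249 - 0.3351423)
N_B = 120926

120926


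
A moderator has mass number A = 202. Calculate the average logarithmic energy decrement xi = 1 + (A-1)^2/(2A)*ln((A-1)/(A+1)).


xi = 1 + (A-1)^2/(2A) * ln((A-1)/(A+1))
xi = 1 + (202-1)^2/(2*202) * ln((202-1)/(202 +1))
xi = 0.0098684

0.0098684


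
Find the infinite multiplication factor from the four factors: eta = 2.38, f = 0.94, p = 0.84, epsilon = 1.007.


k_inf = eta * f * p * epsilon
k_inf = 2.38 * 0.94 * 0.84 * 1.007
k_inf = 1.8924

1.8924


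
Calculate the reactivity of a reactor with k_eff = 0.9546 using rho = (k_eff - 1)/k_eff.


rho = (k_eff - 1) / k_eff
rho = (0.9546 - 1) / 0.9546
rho = -0.047559

-0.047559


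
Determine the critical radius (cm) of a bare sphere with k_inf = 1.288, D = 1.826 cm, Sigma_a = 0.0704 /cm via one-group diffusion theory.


L^2 = D / Sigma_a = 1.826 / 0.0704 = 25.93750 cm^2
B_m^2 = (k_inf - 1) / L^2 = (1.288 - 1) / 25.93750 = 0.01110361 /cm^2
For a bare sphere: B_g = pi/R, so R_c = pi / sqrt(B_m^2)
R_c = pi / sqrt(0.01110361) = 29.814 cm

29.814


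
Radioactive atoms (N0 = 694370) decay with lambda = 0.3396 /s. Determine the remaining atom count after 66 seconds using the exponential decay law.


N = N0 * exp(-lambda * t)
N = 694370 * exp(-0.3396 * 66)
N = 1.2808e-04

1.2808e-04


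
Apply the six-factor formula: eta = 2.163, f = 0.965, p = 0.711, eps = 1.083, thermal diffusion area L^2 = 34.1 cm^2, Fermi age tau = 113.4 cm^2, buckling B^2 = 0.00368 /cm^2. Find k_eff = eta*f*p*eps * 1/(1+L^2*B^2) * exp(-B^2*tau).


k_inf = eta*f*p*eps = 2.163*0.965*0.711*1.083 = 1.607244
P_TNL = 1/(1 + L^2*B^2) = 1/(1 + 34.1*0.00368) = 0.8885035
P_FNL = exp(-B^2*tau) = exp(-0.00368*113.4) = 0.6588153
k_eff = k_inf * P_TNL * P_FNL = 1.607244 * 0.8885035 * 0.6588153
k_eff = 0.94082

0.94082


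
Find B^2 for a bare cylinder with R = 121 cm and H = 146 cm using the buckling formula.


B^2 = (2.405/R)^2 + (pi/H)^2
B^2 = (2.405/121)^2 + (pi/146)^2
B^2 = 8.5807e-04 /cm^2

8.5807e-04


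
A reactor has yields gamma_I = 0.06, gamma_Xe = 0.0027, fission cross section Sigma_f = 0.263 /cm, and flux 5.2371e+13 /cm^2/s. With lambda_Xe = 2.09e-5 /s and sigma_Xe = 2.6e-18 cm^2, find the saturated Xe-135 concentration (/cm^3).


Xe_eq = (gamma_I + gamma_Xe) * Sigma_f * phi / (lambda_Xe + sigma_Xe * phi)
Numerator = (0.06 + 0.0027) * 0.263 * 5.2371e+13 = 8.636030e+11
Denominator = 2.09e-5 + 2.6e-18 * 5.2371e+13 = 1.570646e-04
Xe_eq = 8.636030e+11 / 1.570646e-04 = 5.4984e+15 /cm^3

5.4984e+15


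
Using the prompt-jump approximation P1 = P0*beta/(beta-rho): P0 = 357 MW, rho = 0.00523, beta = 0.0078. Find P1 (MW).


P1/P0 = beta / (beta - rho)
P1/P0 = 0.0078 / (0.0078 - 0.00523) = 3.035019
P1 = 357 * 3.035019 = 1083.5 MW

1083.5


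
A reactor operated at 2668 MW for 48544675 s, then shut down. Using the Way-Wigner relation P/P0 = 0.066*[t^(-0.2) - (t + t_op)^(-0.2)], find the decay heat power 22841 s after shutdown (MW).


P/P0 = 0.066 * [t^(-0.2) - (t + t_op)^(-0.2)]
P/P0 = 0.066 * [22841^(-0.2) - (22841 + 48544675)^(-0.2)]
P/P0 = 0.066 * [0.1343560 - 0.02902223] = 0.006952029
P = 2668 * 0.006952029 = 18.548 MW

18.548


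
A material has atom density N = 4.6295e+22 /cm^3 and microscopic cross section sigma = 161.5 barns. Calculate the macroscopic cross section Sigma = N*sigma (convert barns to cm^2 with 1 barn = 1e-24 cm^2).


Sigma = N * sigma_barns * 1e-24
Sigma = 4.6295e+22 * 161.5 * 1e-24
Sigma = 7.4766 /cm

7.4766


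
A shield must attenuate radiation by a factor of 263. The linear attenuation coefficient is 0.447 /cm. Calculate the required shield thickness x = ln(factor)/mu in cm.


x = ln(factor) / mu
x = ln(263) / 0.447
x = 12.466 cm

12.466


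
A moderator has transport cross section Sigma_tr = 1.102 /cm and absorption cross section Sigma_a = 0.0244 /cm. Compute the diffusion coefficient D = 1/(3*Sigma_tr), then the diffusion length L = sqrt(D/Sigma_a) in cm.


D = 1 / (3 * Sigma_tr) = 1 / (3 * 1.102) = 0.3024803 cm
L = sqrt(D / Sigma_a)
L = sqrt(0.3024803 / 0.0244)
L = 3.5209 cm

3.5209


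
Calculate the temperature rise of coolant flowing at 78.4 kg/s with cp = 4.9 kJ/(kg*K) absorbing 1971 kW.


dT = Q / (m_dot * cp)
dT = 1971 / (78.4 * 4.9)
dT = 5.1307 C

5.1307


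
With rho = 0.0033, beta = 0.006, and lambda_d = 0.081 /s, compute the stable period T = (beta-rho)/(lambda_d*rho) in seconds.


T = (beta - rho) / (lambda_d * rho)
T = (0.006 - 0.0033) / (0.081 * 0.0033)
T = 10.101 s

10.101


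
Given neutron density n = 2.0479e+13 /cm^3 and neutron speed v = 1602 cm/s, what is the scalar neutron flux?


phi = n * v
phi = 2.0479e+13 * 1602
phi = 3.2807e+16 /cm^2/s

3.2807e+16


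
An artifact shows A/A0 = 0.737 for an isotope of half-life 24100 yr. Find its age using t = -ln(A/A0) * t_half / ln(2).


lambda = ln(2) / t_half = ln(2) / 24100 = 2.876129e-05 /yr
t = -ln(A/A0) / lambda
t = -ln(0.737) / 2.876129e-05
t = 10610 yr

10610


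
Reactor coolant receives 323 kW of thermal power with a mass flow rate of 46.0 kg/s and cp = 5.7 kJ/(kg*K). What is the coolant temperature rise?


dT = Q / (m_dot * cp)
dT = 323 / (46.0 * 5.7)
dT = 1.2319 C

1.2319


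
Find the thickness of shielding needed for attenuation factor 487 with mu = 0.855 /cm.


x = ln(factor) / mu
x = ln(487) / 0.855
x = 7.2377 cm

7.2377


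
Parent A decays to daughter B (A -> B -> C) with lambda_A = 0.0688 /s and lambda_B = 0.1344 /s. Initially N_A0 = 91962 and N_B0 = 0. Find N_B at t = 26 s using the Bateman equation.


N_B(t) = lambda_A * N_A0 / (lambda_B - lambda_A) * [exp(-lambda_A*t) - exp(-lambda_B*t)]
exp(-0.0688*26) = 0.1671606; exp(-0.1344*26) = 0.03036696
N_B = 0.0688 * 91962 / (0.1344 - 0.0688) * (0.1671606 - 0.03036696)
N_B = 13193

13193


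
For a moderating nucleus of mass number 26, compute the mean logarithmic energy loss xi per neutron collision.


xi = 1 + (A-1)^2/(2A) * ln((A-1)/(A+1))
xi = 1 + (26-1)^2/(2*26) * ln((26-1)/(26 +1))
xi = 0.074987

0.074987


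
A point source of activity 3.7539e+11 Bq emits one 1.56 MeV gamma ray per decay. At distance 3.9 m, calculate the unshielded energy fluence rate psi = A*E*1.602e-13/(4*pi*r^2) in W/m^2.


psi = A * E * 1.602e-13 / (4*pi*r^2)
psi = 3.7539e+11 * 1.56 * 1.602e-13 / (4*pi*3.9^2)
psi = 4.9083e-04 W/m^2

4.9083e-04


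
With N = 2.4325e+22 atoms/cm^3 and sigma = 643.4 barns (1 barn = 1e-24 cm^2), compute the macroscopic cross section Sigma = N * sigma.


Sigma = N * sigma_barns * 1e-24
Sigma = 2.4325e+22 * 643.4 * 1e-24
Sigma = 15.651 /cm

15.651


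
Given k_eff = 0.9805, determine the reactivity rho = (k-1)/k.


rho = (k_eff - 1) / k_eff
rho = (0.9805 - 1) / 0.9805
rho = -0.019888

-0.019888


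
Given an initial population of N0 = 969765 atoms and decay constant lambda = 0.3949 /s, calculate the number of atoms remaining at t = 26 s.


N = N0 * exp(-lambda * t)
N = 969765 * exp(-0.3949 * 26)
N = 33.697

33.697


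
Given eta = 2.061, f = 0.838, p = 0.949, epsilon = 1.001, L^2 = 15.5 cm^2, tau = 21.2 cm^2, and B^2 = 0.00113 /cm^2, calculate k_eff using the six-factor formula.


k_inf = eta*f*p*eps = 2.061*0.838*0.949*1.001 = 1.640674
P_TNL = 1/(1 + L^2*B^2) = 1/(1 + 15.5*0.00113) = 0.9827865
P_FNL = exp(-B^2*tau) = exp(-0.00113*21.2) = 0.9763287
k_eff = k_inf * P_TNL * P_FNL = 1.640674 * 0.9827865 * 0.9763287
k_eff = 1.5743

1.5743


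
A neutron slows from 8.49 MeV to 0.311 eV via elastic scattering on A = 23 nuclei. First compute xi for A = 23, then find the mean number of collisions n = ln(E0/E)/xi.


xi = 1 + (A-1)^2/(2A)*ln((A-1)/(A+1)) = 0.08448899 (for A = 23)
n = ln(E0/E) / xi
n = ln(8.49e6 / 0.311) / 0.08448899
n = ln(2.729904e+07) / 0.08448899 = 202.66

202.66


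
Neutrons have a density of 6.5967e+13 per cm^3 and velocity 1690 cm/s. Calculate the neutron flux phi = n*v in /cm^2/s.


phi = n * v
phi = 6.5967e+13 * 1690
phi = 1.1148e+17 /cm^2/s

1.1148e+17


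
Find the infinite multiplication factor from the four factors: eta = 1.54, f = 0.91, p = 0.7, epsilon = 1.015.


k_inf = eta * f * p * epsilon
k_inf = 1.54 * 0.91 * 0.7 * 1.015
k_inf = 0.99569

0.99569


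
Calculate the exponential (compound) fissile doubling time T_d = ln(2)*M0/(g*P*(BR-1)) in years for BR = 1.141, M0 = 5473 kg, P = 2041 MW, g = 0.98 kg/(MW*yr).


Breeding gain G = BR - 1 = 1.141 - 1 = 0.141
Fissile production rate = g * P * G = 0.98 * 2041 * 0.141 = 282.02538 kg/yr
T_d = ln(2) * M0 / (g * P * G)
T_d = ln(2) * 5473 / 282.02538 = 13.451 yr

13.451


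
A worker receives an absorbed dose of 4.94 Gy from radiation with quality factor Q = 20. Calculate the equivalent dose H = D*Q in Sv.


H = D * Q
H = 4.94 * 20
H = 98.800 Sv

98.800


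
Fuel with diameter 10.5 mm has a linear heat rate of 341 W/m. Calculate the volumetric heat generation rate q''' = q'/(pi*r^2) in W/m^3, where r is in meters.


r = D / 2 / 1000 = 10.5 / 2 / 1000 = 0.00525 m
q''' = q' / (pi * r^2)
q''' = 341 / (pi * 0.00525^2)
q''' = 3.9381e+06 W/m^3

3.9381e+06


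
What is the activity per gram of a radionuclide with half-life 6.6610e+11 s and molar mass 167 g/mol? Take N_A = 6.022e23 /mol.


lambda = ln(2) / t_half = ln(2) / 6.6610e+11 = 1.040605e-12 /s
SA = lambda * N_A / M
SA = 1.040605e-12 * 6.022e23 / 167
SA = 3.7524e+09 Bq/g

3.7524e+09


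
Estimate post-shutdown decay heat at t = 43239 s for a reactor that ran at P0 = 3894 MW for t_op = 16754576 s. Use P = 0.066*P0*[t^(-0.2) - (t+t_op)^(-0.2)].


P/P0 = 0.066 * [t^(-0.2) - (t + t_op)^(-0.2)]
P/P0 = 0.066 * [43239^(-0.2) - (43239 + 16754576)^(-0.2)]
P/P0 = 0.066 * [0.1182565 - 0.03588802] = 0.005436320
P = 3894 * 0.005436320 = 21.169 MW

21.169


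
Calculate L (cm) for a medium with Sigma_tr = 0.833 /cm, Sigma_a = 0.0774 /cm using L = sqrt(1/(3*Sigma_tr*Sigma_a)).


D = 1 / (3 * Sigma_tr) = 1 / (3 * 0.833) = 0.4001601 cm
L = sqrt(D / Sigma_a)
L = sqrt(0.4001601 / 0.0774)
L = 2.2738 cm

2.2738


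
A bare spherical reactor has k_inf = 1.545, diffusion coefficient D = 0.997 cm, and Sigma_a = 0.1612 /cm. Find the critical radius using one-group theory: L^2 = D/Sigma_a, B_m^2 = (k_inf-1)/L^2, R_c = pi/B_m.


L^2 = D / Sigma_a = 0.997 / 0.1612 = 6.184864 cm^2
B_m^2 = (k_inf - 1) / L^2 = (1.545 - 1) / 6.184864 = 0.08811835 /cm^2
For a bare sphere: B_g = pi/R, so R_c = pi / sqrt(B_m^2)
R_c = pi / sqrt(0.08811835) = 10.583 cm

10.583


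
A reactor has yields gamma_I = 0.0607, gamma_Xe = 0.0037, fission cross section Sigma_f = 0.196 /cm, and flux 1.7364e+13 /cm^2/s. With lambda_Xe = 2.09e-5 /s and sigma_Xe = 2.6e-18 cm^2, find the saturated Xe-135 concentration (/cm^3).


Xe_eq = (gamma_I + gamma_Xe) * Sigma_f * phi / (lambda_Xe + sigma_Xe * phi)
Numerator = (0.0607 + 0.0037) * 0.196 * 1.7364e+13 = 2.191754e+11
Denominator = 2.09e-5 + 2.6e-18 * 1.7364e+13 = 6.604640e-05
Xe_eq = 2.191754e+11 / 6.604640e-05 = 3.3185e+15 /cm^3

3.3185e+15


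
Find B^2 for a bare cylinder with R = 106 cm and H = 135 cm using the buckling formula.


B^2 = (2.405/R)^2 + (pi/H)^2
B^2 = (2.405/106)^2 + (pi/135)^2
B^2 = 0.0010563 /cm^2

0.0010563


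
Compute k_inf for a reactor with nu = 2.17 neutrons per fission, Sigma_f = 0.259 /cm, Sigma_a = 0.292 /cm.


k_inf = nu * Sigma_f / Sigma_a
k_inf = 2.17 * 0.259 / 0.292
k_inf = 1.9248

1.9248


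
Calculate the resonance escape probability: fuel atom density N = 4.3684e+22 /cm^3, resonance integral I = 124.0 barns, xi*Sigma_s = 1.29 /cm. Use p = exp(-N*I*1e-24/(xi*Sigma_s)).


p = exp(-N * I * 1e-24 / (xi*Sigma_s))
p = exp(-4.3684e+22 * 124.0 * 1e-24 / 1.29)
p = 0.015009

0.015009


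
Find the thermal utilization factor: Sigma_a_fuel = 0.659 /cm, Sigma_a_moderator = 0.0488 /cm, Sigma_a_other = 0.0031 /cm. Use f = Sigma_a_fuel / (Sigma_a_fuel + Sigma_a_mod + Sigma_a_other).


f = Sigma_a_fuel / (Sigma_a_fuel + Sigma_a_mod + Sigma_a_other)
f = 0.659 / (0.659 + 0.0488 + 0.0031)
f = 0.92699

0.92699


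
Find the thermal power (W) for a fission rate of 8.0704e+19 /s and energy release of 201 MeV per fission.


P = fission_rate * E_MeV * 1.602e-13
P = 8.0704e+19 * 201 * 1.602e-13
P = 2.5987e+09 W

2.5987e+09


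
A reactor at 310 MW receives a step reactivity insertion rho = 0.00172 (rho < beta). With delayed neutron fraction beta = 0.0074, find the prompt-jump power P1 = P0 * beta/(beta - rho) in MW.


P1/P0 = beta / (beta - rho)
P1/P0 = 0.0074 / (0.0074 - 0.00172) = 1.302817
P1 = 310 * 1.302817 = 403.87 MW

403.87


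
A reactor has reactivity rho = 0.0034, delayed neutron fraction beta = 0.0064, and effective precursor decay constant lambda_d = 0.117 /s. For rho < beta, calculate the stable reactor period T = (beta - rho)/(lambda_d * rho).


T = (beta - rho) / (lambda_d * rho)
T = (0.0064 - 0.0034) / (0.117 * 0.0034)
T = 7.5415 s

7.5415


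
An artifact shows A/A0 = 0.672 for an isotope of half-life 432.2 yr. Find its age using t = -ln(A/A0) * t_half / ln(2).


lambda = ln(2) / t_half = ln(2) / 432.2 = 0.001603765 /yr
t = -ln(A/A0) / lambda
t = -ln(0.672) / 0.001603765
t = 247.85 yr

247.85


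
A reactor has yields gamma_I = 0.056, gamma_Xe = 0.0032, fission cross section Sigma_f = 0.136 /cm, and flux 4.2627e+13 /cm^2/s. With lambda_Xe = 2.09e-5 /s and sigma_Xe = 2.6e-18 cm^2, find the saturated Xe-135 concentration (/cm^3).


Xe_eq = (gamma_I + gamma_Xe) * Sigma_f * phi / (lambda_Xe + sigma_Xe * phi)
Numerator = (0.056 + 0.0032) * 0.136 * 4.2627e+13 = 3.431985e+11
Denominator = 2.09e-5 + 2.6e-18 * 4.2627e+13 = 1.317302e-04
Xe_eq = 3.431985e+11 / 1.317302e-04 = 2.6053e+15 /cm^3

2.6053e+15


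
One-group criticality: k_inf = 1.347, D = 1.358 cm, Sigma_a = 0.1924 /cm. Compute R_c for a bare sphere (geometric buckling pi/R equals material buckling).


L^2 = D / Sigma_a = 1.358 / 0.1924 = 7.058212 cm^2
B_m^2 = (k_inf - 1) / L^2 = (1.347 - 1) / 7.058212 = 0.04916259 /cm^2
For a bare sphere: B_g = pi/R, so R_c = pi / sqrt(B_m^2)
R_c = pi / sqrt(0.04916259) = 14.169 cm

14.169


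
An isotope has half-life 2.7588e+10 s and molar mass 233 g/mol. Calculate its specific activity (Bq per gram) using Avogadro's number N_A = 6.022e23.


lambda = ln(2) / t_half = ln(2) / 2.7588e+10 = 2.512495e-11 /s
SA = lambda * N_A / M
SA = 2.512495e-11 * 6.022e23 / 233
SA = 6.4937e+10 Bq/g

6.4937e+10


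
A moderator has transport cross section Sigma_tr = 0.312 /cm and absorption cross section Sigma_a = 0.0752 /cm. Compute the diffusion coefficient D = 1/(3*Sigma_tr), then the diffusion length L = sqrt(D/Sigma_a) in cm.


D = 1 / (3 * Sigma_tr) = 1 / (3 * 0.312) = 1.068376 cm
L = sqrt(D / Sigma_a)
L = sqrt(1.068376 / 0.0752)
L = 3.7692 cm

3.7692


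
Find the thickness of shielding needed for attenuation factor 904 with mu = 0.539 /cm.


x = ln(factor) / mu
x = ln(904) / 0.539
x = 12.629 cm

12.629


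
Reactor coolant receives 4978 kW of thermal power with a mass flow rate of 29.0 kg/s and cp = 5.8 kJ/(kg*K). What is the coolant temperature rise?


dT = Q / (m_dot * cp)
dT = 4978 / (29.0 * 5.8)
dT = 29.596 C

29.596


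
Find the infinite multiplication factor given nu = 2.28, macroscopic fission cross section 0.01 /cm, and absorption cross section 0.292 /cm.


k_inf = nu * Sigma_f / Sigma_a
k_inf = 2.28 * 0.01 / 0.292
k_inf = 0.078082

0.078082


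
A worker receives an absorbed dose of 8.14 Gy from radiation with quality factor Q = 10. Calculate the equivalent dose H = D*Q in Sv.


H = D * Q
H = 8.14 * 10
H = 81.400 Sv

81.400


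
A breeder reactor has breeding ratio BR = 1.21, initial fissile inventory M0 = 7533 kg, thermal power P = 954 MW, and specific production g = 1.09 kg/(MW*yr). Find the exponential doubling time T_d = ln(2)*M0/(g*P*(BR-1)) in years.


Breeding gain G = BR - 1 = 1.21 - 1 = 0.21
Fissile production rate = g * P * G = 1.09 * 954 * 0.21 = 218.3706 kg/yr
T_d = ln(2) * M0 / (g * P * G)
T_d = ln(2) * 7533 / 218.3706 = 23.911 yr

23.911


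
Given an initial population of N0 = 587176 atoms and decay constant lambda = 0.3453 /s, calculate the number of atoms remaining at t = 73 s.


N = N0 * exp(-lambda * t)
N = 587176 * exp(-0.3453 * 73)
N = 6.6306e-06

6.6306e-06


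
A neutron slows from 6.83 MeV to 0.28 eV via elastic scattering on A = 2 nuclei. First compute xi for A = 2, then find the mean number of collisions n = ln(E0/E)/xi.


xi = 1 + (A-1)^2/(2A)*ln((A-1)/(A+1)) = 0.7253469 (for A = 2)
n = ln(E0/E) / xi
n = ln(6.83e6 / 0.28) / 0.7253469
n = ln(2.439286e+07) / 0.7253469 = 23.451

23.451


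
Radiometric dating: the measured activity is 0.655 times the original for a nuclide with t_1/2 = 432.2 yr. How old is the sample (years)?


lambda = ln(2) / t_half = ln(2) / 432.2 = 0.001603765 /yr
t = -ln(A/A0) / lambda
t = -ln(0.655) / 0.001603765
t = 263.83 yr

263.83


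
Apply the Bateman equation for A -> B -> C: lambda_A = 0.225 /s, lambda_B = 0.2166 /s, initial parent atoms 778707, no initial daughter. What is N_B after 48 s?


N_B(t) = lambda_A * N_A0 / (lambda_B - lambda_A) * [exp(-lambda_A*t) - exp(-lambda_B*t)]
exp(-0.225*48) = 2.039950e-05; exp(-0.2166*48) = 3.053002e-05
N_B = 0.225 * 778707 / (0.2166 - 0.225) * (2.039950e-05 - 3.053002e-05)
N_B = 211.30

211.30


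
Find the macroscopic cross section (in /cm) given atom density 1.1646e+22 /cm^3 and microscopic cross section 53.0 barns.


Sigma = N * sigma_barns * 1e-24
Sigma = 1.1646e+22 * 53.0 * 1e-24
Sigma = 0.61724 /cm

0.61724


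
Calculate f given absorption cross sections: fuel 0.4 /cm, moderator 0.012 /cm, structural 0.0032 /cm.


f = Sigma_a_fuel / (Sigma_a_fuel + Sigma_a_mod + Sigma_a_other)
f = 0.4 / (0.4 + 0.012 + 0.0032)
f = 0.96339

0.96339


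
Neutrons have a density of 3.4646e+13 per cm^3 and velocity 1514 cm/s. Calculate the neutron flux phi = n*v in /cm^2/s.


phi = n * v
phi = 3.4646e+13 * 1514
phi = 5.2454e+16 /cm^2/s

5.2454e+16


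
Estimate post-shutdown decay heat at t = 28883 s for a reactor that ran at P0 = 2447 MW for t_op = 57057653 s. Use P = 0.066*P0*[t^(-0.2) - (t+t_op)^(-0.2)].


P/P0 = 0.066 * [t^(-0.2) - (t + t_op)^(-0.2)]
P/P0 = 0.066 * [28883^(-0.2) - (28883 + 57057653)^(-0.2)]
P/P0 = 0.066 * [0.1281951 - 0.02809916] = 0.006606332
P = 2447 * 0.006606332 = 16.166 MW

16.166


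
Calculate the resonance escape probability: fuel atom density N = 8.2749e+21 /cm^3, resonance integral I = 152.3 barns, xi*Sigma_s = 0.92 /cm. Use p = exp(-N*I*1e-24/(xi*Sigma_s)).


p = exp(-N * I * 1e-24 / (xi*Sigma_s))
p = exp(-8.2749e+21 * 152.3 * 1e-24 / 0.92)
p = 0.25414

0.25414


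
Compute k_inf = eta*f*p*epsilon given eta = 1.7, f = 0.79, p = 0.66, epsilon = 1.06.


k_inf = eta * f * p * epsilon
k_inf = 1.7 * 0.79 * 0.66 * 1.06
k_inf = 0.93956

0.93956


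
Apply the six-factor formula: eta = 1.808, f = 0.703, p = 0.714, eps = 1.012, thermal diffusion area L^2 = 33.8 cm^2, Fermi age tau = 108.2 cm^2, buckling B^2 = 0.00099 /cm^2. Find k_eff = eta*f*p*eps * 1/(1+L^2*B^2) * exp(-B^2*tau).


k_inf = eta*f*p*eps = 1.808*0.703*0.714*1.012 = 0.9184013
P_TNL = 1/(1 + L^2*B^2) = 1/(1 + 33.8*0.00099) = 0.9676215
P_FNL = exp(-B^2*tau) = exp(-0.00099*108.2) = 0.8984197
k_eff = k_inf * P_TNL * P_FNL = 0.9184013 * 0.9676215 * 0.8984197
k_eff = 0.79839

0.79839


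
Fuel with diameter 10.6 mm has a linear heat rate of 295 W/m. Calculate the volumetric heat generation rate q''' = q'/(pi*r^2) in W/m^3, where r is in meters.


r = D / 2 / 1000 = 10.6 / 2 / 1000 = 0.0053 m
q''' = q' / (pi * r^2)
q''' = 295 / (pi * 0.0053^2)
q''' = 3.3429e+06 W/m^3

3.3429e+06


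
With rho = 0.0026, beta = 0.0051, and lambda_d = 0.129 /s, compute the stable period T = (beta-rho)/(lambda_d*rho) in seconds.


T = (beta - rho) / (lambda_d * rho)
T = (0.0051 - 0.0026) / (0.129 * 0.0026)
T = 7.4538 s

7.4538


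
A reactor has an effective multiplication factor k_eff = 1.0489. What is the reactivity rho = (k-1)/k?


rho = (k_eff - 1) / k_eff
rho = (1.0489 - 1) / 1.0489
rho = 0.046620

0.046620


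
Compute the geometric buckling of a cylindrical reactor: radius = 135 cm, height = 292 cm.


B^2 = (2.405/R)^2 + (pi/H)^2
B^2 = (2.405/135)^2 + (pi/292)^2
B^2 = 4.3312e-04 /cm^2

4.3312e-04


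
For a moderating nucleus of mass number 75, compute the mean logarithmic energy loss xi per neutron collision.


xi = 1 + (A-1)^2/(2A) * ln((A-1)/(A+1))
xi = 1 + (75-1)^2/(2*75) * ln((75-1)/(75 +1))
xi = 0.026431

0.026431


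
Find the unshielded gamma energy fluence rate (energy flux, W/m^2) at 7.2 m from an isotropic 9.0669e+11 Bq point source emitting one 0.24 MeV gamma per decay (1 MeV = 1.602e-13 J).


psi = A * E * 1.602e-13 / (4*pi*r^2)
psi = 9.0669e+11 * 0.24 * 1.602e-13 / (4*pi*7.2^2)
psi = 5.3513e-05 W/m^2

5.3513e-05


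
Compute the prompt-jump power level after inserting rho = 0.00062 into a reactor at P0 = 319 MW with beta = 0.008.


P1/P0 = beta / (beta - rho)
P1/P0 = 0.008 / (0.008 - 0.00062) = 1.084011
P1 = 319 * 1.084011 = 345.80 MW

345.80


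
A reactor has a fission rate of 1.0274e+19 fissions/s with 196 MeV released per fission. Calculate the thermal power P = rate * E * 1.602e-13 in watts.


P = fission_rate * E_MeV * 1.602e-13
P = 1.0274e+19 * 196 * 1.602e-13
P = 3.2260e+08 W

3.2260e+08


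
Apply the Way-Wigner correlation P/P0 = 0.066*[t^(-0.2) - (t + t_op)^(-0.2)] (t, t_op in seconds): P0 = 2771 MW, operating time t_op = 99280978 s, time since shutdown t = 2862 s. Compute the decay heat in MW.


P/P0 = 0.066 * [t^(-0.2) - (t + t_op)^(-0.2)]
P/P0 = 0.066 * [2862^(-0.2) - (2862 + 99280978)^(-0.2)]
P/P0 = 0.066 * [0.2035476 - 0.02515500] = 0.01177391
P = 2771 * 0.01177391 = 32.626 MW

32.626


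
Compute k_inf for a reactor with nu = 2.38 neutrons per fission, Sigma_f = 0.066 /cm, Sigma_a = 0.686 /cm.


k_inf = nu * Sigma_f / Sigma_a
k_inf = 2.38 * 0.066 / 0.686
k_inf = 0.22898

0.22898


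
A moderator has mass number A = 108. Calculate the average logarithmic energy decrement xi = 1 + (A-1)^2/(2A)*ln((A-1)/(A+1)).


xi = 1 + (A-1)^2/(2A) * ln((A-1)/(A+1))
xi = 1 + (108-1)^2/(2*108) * ln((108-1)/(108 +1))
xi = 0.018405

0.018405


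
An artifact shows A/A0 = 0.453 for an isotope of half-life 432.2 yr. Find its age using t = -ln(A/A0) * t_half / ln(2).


lambda = ln(2) / t_half = ln(2) / 432.2 = 0.001603765 /yr
t = -ln(A/A0) / lambda
t = -ln(0.453) / 0.001603765
t = 493.75 yr

493.75


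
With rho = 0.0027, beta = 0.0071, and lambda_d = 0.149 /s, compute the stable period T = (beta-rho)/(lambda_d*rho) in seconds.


T = (beta - rho) / (lambda_d * rho)
T = (0.0071 - 0.0027) / (0.149 * 0.0027)
T = 10.937 s

10.937


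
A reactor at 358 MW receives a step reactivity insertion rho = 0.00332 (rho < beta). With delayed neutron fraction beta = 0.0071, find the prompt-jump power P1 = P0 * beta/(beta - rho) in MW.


P1/P0 = beta / (beta - rho)
P1/P0 = 0.0071 / (0.0071 - 0.00332) = 1.878307
P1 = 358 * 1.878307 = 672.43 MW

672.43


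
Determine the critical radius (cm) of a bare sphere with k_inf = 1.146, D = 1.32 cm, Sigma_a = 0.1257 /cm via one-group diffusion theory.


L^2 = D / Sigma_a = 1.32 / 0.1257 = 10.50119 cm^2
B_m^2 = (k_inf - 1) / L^2 = (1.146 - 1) / 10.50119 = 0.01390319 /cm^2
For a bare sphere: B_g = pi/R, so R_c = pi / sqrt(B_m^2)
R_c = pi / sqrt(0.01390319) = 26.644 cm

26.644


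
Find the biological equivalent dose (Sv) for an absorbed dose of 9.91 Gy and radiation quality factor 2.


H = D * Q
H = 9.91 * 2
H = 19.820 Sv

19.820


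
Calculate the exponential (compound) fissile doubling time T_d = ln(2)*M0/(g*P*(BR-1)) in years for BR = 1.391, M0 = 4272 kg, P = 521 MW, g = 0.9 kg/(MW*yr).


Breeding gain G = BR - 1 = 1.391 - 1 = 0.391
Fissile production rate = g * P * G = 0.9 * 521 * 0.391 = 183.3399 kg/yr
T_d = ln(2) * M0 / (g * P * G)
T_d = ln(2) * 4272 / 183.3399 = 16.151 yr

16.151


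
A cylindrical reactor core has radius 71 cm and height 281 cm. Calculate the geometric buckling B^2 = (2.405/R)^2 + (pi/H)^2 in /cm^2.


B^2 = (2.405/R)^2 + (pi/H)^2
B^2 = (2.405/71)^2 + (pi/281)^2
B^2 = 0.0012724 /cm^2

0.0012724


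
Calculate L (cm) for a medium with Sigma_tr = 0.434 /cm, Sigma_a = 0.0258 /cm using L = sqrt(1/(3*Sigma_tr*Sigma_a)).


D = 1 / (3 * Sigma_tr) = 1 / (3 * 0.434) = 0.7680492 cm
L = sqrt(D / Sigma_a)
L = sqrt(0.7680492 / 0.0258)
L = 5.4561 cm

5.4561


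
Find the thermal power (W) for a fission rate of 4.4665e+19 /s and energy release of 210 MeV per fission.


P = fission_rate * E_MeV * 1.602e-13
P = 4.4665e+19 * 210 * 1.602e-13
P = 1.5026e+09 W

1.5026e+09


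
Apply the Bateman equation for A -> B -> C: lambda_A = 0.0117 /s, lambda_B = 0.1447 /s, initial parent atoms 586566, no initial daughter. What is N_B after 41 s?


N_B(t) = lambda_A * N_A0 / (lambda_B - lambda_A) * [exp(-lambda_A*t) - exp(-lambda_B*t)]
exp(-0.0117*41) = 0.6189691; exp(-0.1447*41) = 0.002651314
N_B = 0.0117 * 586566 / (0.1447 - 0.0117) * (0.6189691 - 0.002651314)
N_B = 31802

31802


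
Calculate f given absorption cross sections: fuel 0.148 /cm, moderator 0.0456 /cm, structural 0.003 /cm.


f = Sigma_a_fuel / (Sigma_a_fuel + Sigma_a_mod + Sigma_a_other)
f = 0.148 / (0.148 + 0.0456 + 0.003)
f = 0.75280

0.75280


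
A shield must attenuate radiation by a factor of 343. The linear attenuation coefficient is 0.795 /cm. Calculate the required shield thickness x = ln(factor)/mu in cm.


x = ln(factor) / mu
x = ln(343) / 0.795
x = 7.3431 cm

7.3431


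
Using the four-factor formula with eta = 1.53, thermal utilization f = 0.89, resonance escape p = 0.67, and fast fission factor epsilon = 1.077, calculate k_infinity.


k_inf = eta * f * p * epsilon
k_inf = 1.53 * 0.89 * 0.67 * 1.077
k_inf = 0.98259

0.98259


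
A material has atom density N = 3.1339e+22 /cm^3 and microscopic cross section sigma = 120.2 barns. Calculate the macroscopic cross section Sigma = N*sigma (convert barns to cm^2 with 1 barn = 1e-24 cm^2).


Sigma = N * sigma_barns * 1e-24
Sigma = 3.1339e+22 * 120.2 * 1e-24
Sigma = 3.7669 /cm

3.7669


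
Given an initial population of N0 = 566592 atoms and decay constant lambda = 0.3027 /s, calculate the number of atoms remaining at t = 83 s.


N = N0 * exp(-lambda * t)
N = 566592 * exp(-0.3027 * 83)
N = 6.9504e-06

6.9504e-06


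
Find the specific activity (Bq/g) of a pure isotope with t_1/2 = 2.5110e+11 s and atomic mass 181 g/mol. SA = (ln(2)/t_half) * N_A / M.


lambda = ln(2) / t_half = ln(2) / 2.5110e+11 = 2.760443e-12 /s
SA = lambda * N_A / M
SA = 2.760443e-12 * 6.022e23 / 181
SA = 9.1842e+09 Bq/g

9.1842e+09


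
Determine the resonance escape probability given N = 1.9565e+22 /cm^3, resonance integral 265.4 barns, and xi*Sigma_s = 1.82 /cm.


p = exp(-N * I * 1e-24 / (xi*Sigma_s))
p = exp(-1.9565e+22 * 265.4 * 1e-24 / 1.82)
p = 0.057668

0.057668


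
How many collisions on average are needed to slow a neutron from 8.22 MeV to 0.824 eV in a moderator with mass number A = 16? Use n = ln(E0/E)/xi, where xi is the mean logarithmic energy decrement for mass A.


xi = 1 + (A-1)^2/(2A)*ln((A-1)/(A+1)) = 0.1199467 (for A = 16)
n = ln(E0/E) / xi
n = ln(8.22e6 / 0.824) / 0.1199467
n = ln(9.975728e+06) / 0.1199467 = 134.36

134.36


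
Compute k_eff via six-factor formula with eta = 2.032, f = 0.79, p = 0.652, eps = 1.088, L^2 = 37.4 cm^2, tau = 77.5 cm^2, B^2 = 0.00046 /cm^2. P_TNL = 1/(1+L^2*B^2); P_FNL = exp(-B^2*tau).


k_inf = eta*f*p*eps = 2.032*0.79*0.652*1.088 = 1.138747
P_TNL = 1/(1 + L^2*B^2) = 1/(1 + 37.4*0.00046) = 0.9830870
P_FNL = exp(-B^2*tau) = exp(-0.00046*77.5) = 0.9649780
k_eff = k_inf * P_TNL * P_FNL = 1.138747 * 0.9830870 * 0.9649780
k_eff = 1.0803

1.0803


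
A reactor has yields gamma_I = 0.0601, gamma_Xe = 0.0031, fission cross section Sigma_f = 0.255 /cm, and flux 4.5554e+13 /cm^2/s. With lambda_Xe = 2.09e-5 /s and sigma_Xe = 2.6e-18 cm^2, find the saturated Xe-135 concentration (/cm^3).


Xe_eq = (gamma_I + gamma_Xe) * Sigma_f * phi / (lambda_Xe + sigma_Xe * phi)
Numerator = (0.0601 + 0.0031) * 0.255 * 4.5554e+13 = 7.341483e+11
Denominator = 2.09e-5 + 2.6e-18 * 4.5554e+13 = 1.393404e-04
Xe_eq = 7.341483e+11 / 1.393404e-04 = 5.2687e+15 /cm^3

5.2687e+15


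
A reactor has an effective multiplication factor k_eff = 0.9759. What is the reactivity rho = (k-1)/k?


rho = (k_eff - 1) / k_eff
rho = (0.9759 - 1) / 0.9759
rho = -0.024695

-0.024695


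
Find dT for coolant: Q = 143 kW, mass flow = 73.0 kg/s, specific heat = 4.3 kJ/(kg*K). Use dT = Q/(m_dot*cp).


dT = Q / (m_dot * cp)
dT = 143 / (73.0 * 4.3)
dT = 0.45556 C

0.45556


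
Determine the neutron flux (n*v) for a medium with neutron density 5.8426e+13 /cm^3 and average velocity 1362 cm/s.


phi = n * v
phi = 5.8426e+13 * 1362
phi = 7.9576e+16 /cm^2/s

7.9576e+16


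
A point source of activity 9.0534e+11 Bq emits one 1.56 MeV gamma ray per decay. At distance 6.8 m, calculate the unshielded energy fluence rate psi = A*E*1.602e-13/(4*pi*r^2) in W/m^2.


psi = A * E * 1.602e-13 / (4*pi*r^2)
psi = 9.0534e+11 * 1.56 * 1.602e-13 / (4*pi*6.8^2)
psi = 3.8938e-04 W/m^2

3.8938e-04


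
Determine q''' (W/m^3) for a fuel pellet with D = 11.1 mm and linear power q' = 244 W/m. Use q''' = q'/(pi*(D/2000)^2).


r = D / 2 / 1000 = 11.1 / 2 / 1000 = 0.00555 m
q''' = q' / (pi * r^2)
q''' = 244 / (pi * 0.00555^2)
q''' = 2.5215e+06 W/m^3

2.5215e+06


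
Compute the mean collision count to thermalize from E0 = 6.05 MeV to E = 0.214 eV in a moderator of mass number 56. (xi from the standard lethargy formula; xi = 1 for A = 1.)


xi = 1 + (A-1)^2/(2A)*ln((A-1)/(A+1)) = 0.03529286 (for A = 56)
n = ln(E0/E) / xi
n = ln(6.05e6 / 0.214) / 0.03529286
n = ln(2.827103e+07) / 0.03529286 = 486.14

486.14


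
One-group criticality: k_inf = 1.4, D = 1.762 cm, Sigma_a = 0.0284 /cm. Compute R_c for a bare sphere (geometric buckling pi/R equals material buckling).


L^2 = D / Sigma_a = 1.762 / 0.0284 = 62.04225 cm^2
B_m^2 = (k_inf - 1) / L^2 = (1.4 - 1) / 62.04225 = 0.006447219 /cm^2
For a bare sphere: B_g = pi/R, so R_c = pi / sqrt(B_m^2)
R_c = pi / sqrt(0.006447219) = 39.126 cm

39.126


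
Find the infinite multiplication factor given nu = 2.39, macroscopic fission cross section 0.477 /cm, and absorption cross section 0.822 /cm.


k_inf = nu * Sigma_f / Sigma_a
k_inf = 2.39 * 0.477 / 0.822
k_inf = 1.3869

1.3869


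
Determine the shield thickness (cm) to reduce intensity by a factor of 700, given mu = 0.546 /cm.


x = ln(factor) / mu
x = ln(700) / 0.546
x = 11.998 cm

11.998


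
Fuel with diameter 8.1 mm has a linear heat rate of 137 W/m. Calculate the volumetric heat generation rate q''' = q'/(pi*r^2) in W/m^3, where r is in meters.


r = D / 2 / 1000 = 8.1 / 2 / 1000 = 0.00405 m
q''' = q' / (pi * r^2)
q''' = 137 / (pi * 0.00405^2)
q''' = 2.6586e+06 W/m^3

2.6586e+06


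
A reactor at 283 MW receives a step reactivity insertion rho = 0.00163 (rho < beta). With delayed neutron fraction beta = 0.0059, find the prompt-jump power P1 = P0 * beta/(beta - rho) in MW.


P1/P0 = beta / (beta - rho)
P1/P0 = 0.0059 / (0.0059 - 0.00163) = 1.381733
P1 = 283 * 1.381733 = 391.03 MW

391.03


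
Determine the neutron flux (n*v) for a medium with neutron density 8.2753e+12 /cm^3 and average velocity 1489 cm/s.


phi = n * v
phi = 8.2753e+12 * 1489
phi = 1.2322e+16 /cm^2/s

1.2322e+16


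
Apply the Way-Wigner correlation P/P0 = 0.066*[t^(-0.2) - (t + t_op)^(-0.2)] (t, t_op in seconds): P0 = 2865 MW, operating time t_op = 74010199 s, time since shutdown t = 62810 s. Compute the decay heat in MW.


P/P0 = 0.066 * [t^(-0.2) - (t + t_op)^(-0.2)]
P/P0 = 0.066 * [62810^(-0.2) - (62810 + 74010199)^(-0.2)]
P/P0 = 0.066 * [0.1097474 - 0.02667276] = 0.005482926
P = 2865 * 0.005482926 = 15.709 MW

15.709


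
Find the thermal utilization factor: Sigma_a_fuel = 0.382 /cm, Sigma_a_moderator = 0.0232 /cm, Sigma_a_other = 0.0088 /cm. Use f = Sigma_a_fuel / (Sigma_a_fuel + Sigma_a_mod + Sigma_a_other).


f = Sigma_a_fuel / (Sigma_a_fuel + Sigma_a_mod + Sigma_a_other)
f = 0.382 / (0.382 + 0.0232 + 0.0088)
f = 0.92271

0.92271


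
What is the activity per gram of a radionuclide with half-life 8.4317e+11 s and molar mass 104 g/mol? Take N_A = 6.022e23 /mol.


lambda = ln(2) / t_half = ln(2) / 8.4317e+11 = 8.220729e-13 /s
SA = lambda * N_A / M
SA = 8.220729e-13 * 6.022e23 / 104
SA = 4.7601e+09 Bq/g

4.7601e+09


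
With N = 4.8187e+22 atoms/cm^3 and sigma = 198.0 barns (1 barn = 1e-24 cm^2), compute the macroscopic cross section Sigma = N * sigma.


Sigma = N * sigma_barns * 1e-24
Sigma = 4.8187e+22 * 198.0 * 1e-24
Sigma = 9.5410 /cm

9.5410


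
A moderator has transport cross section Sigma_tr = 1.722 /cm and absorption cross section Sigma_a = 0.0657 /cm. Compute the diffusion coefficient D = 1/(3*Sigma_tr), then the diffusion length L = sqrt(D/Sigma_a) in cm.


D = 1 / (3 * Sigma_tr) = 1 / (3 * 1.722) = 0.1935734 cm
L = sqrt(D / Sigma_a)
L = sqrt(0.1935734 / 0.0657)
L = 1.7165 cm

1.7165


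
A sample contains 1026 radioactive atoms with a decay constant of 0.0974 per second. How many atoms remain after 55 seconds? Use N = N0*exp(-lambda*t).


N = N0 * exp(-lambda * t)
N = 1026 * exp(-0.0974 * 55)
N = 4.8376

4.8376


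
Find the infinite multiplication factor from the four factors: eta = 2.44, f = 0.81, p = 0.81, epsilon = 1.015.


k_inf = eta * f * p * epsilon
k_inf = 2.44 * 0.81 * 0.81 * 1.015
k_inf = 1.6249

1.6249


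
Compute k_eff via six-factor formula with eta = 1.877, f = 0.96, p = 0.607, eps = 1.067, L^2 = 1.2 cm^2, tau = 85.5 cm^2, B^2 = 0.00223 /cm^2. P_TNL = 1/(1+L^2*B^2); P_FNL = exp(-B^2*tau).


k_inf = eta*f*p*eps = 1.877*0.96*0.607*1.067 = 1.167048
P_TNL = 1/(1 + L^2*B^2) = 1/(1 + 1.2*0.00223) = 0.9973311
P_FNL = exp(-B^2*tau) = exp(-0.00223*85.5) = 0.8264094
k_eff = k_inf * P_TNL * P_FNL = 1.167048 * 0.9973311 * 0.8264094
k_eff = 0.96189

0.96189


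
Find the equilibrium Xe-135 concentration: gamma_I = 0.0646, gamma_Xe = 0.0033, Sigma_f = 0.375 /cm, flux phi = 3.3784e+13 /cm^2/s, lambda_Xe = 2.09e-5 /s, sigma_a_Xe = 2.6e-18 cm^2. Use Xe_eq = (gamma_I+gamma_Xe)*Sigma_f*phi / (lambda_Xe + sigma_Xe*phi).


Xe_eq = (gamma_I + gamma_Xe) * Sigma_f * phi / (lambda_Xe + sigma_Xe * phi)
Numerator = (0.0646 + 0.0033) * 0.375 * 3.3784e+13 = 8.602251e+11
Denominator = 2.09e-5 + 2.6e-18 * 3.3784e+13 = 1.087384e-04
Xe_eq = 8.602251e+11 / 1.087384e-04 = 7.9110e+15 /cm^3

7.9110e+15


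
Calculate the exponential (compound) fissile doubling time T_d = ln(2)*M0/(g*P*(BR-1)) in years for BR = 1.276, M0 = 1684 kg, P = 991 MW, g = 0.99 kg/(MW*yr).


Breeding gain G = BR - 1 = 1.276 - 1 = 0.276
Fissile production rate = g * P * G = 0.99 * 991 * 0.276 = 270.78084 kg/yr
T_d = ln(2) * M0 / (g * P * G)
T_d = ln(2) * 1684 / 270.78084 = 4.3107 yr

4.3107


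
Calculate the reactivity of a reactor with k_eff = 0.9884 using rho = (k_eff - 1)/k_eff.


rho = (k_eff - 1) / k_eff
rho = (0.9884 - 1) / 0.9884
rho = -0.011736

-0.011736


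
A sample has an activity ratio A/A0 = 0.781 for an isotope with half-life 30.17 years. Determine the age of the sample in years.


lambda = ln(2) / t_half = ln(2) / 30.17 = 0.02297472 /yr
t = -ln(A/A0) / lambda
t = -ln(0.781) / 0.02297472
t = 10.759 yr

10.759


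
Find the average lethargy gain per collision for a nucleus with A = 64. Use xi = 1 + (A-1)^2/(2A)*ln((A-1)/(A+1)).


xi = 1 + (A-1)^2/(2A) * ln((A-1)/(A+1))
xi = 1 + (64-1)^2/(2*64) * ln((64-1)/(64 +1))
xi = 0.030927

0.030927


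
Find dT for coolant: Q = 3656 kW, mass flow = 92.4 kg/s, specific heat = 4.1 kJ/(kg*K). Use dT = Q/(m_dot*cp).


dT = Q / (m_dot * cp)
dT = 3656 / (92.4 * 4.1)
dT = 9.6505 C

9.6505


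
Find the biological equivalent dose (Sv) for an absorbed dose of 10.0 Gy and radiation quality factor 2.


H = D * Q
H = 10.0 * 2
H = 20.000 Sv

20.000


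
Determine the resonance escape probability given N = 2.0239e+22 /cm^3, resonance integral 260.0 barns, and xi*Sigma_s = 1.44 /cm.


p = exp(-N * I * 1e-24 / (xi*Sigma_s))
p = exp(-2.0239e+22 * 260.0 * 1e-24 / 1.44)
p = 0.025881

0.025881


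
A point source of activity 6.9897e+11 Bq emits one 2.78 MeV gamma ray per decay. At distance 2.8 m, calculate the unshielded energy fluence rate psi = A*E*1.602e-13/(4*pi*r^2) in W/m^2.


psi = A * E * 1.602e-13 / (4*pi*r^2)
psi = 6.9897e+11 * 2.78 * 1.602e-13 / (4*pi*2.8^2)
psi = 0.0031597 W/m^2

0.0031597


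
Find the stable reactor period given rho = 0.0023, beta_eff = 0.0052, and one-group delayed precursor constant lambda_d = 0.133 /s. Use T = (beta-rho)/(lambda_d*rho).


T = (beta - rho) / (lambda_d * rho)
T = (0.0052 - 0.0023) / (0.133 * 0.0023)
T = 9.4802 s

9.4802


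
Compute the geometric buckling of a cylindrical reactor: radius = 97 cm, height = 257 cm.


B^2 = (2.405/R)^2 + (pi/H)^2
B^2 = (2.405/97)^2 + (pi/257)^2
B^2 = 7.6416e-04 /cm^2

7.6416e-04
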